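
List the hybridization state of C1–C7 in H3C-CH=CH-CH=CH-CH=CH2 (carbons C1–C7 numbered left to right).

C1 is sp3: 4 σ bonds, 4 electron-density regions.
C2 is sp2: 3 σ bonds, plus one π bond, 3 electron-density regions.
C3 carries 3 σ bonds, plus one π bond, giving a steric number of 3, so it is sp2.
C4 carries 3 σ bonds, plus one π bond, giving a steric number of 3, so it is sp2.
C5: 3 σ bonds, plus one π bond; 3 regions of electron density → sp2.
C6: 3 σ bonds, plus one π bond; 3 regions of electron density → sp2.
C7 (3 σ bonds, plus one π bond) has steric number 3: sp2.

C1 sp3, C2 sp2, C3 sp2, C4 sp2, C5 sp2, C6 sp2, C7 sp2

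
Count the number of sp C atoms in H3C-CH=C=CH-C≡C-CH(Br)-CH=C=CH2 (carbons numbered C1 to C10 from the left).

C1: sp3
C2: sp2
C3: sp ✓
C4: sp2
C5: sp ✓
C6: sp ✓
C7: sp3
C8: sp2
C9: sp ✓
C10: sp2
C3, C5, C6, C9 → 4 sp carbons.

4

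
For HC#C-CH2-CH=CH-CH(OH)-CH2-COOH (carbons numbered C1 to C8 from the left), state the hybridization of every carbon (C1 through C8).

C1 (2 σ bonds, plus two π bonds) has steric number 2: sp.
C2: 2 σ bonds, plus two π bonds — 2 electron domains, sp.
C3: 4 σ bonds; 4 regions of electron density → sp3.
C4 is sp2: 3 σ bonds, plus one π bond, 3 electron-density regions.
C5 carries 3 σ bonds, plus one π bond, giving a steric number of 3, so it is sp2.
C6 (4 σ bonds) has steric number 4: sp3.
C7: 4 σ bonds — 4 electron domains, sp3.
C8 (3 σ bonds, plus one π bond) has steric number 3: sp2.

C1 sp, C2 sp, C3 sp3, C4 sp2, C5 sp2, C6 sp3, C7 sp3, C8 sp2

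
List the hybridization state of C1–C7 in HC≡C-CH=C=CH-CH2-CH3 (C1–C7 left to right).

C1 sp, C2 sp, C3 sp2, C4 sp, C5 sp2, C6 sp3, C7 sp3

C1 (2 σ bonds, plus two π bonds) has steric number 2: sp.
C2: 2 σ bonds, plus two π bonds; 2 regions of electron density → sp.
C3 has 3 σ bonds, plus one π bond: steric number 3 → sp2.
C4: 2 σ bonds, plus two π bonds; 2 regions of electron density → sp.
C5 carries 3 σ bonds, plus one π bond, giving a steric number of 3, so it is sp2.
C6: 4 σ bonds — 4 electron domains, sp3.
C7 — 4 σ bonds. Steric number 4, so sp3.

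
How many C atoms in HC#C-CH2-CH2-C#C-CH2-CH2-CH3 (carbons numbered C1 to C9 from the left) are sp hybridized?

4

C1: sp ✓
C2: sp ✓
C3: sp3
C4: sp3
C5: sp ✓
C6: sp ✓
C7: sp3
C8: sp3
C9: sp3
C1, C2, C5, C6 → 4 sp carbons.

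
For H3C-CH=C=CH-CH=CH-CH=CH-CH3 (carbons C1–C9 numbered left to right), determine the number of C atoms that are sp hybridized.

C1: sp3
C2: sp2
C3: sp ✓
C4: sp2
C5: sp2
C6: sp2
C7: sp2
C8: sp2
C9: sp3
C3 → 1 sp carbon.

1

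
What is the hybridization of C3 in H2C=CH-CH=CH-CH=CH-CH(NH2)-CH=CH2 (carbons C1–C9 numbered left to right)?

C3 (3 σ bonds, plus one π bond) has steric number 3: sp2.

sp2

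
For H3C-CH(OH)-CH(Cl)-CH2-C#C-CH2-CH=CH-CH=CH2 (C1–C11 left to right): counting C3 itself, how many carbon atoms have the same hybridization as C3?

C3 is sp3 (only σ bonds).
C1: sp3 ✓
C2: sp3 ✓
C3: sp3 ✓
C4: sp3 ✓
C5: sp
C6: sp
C7: sp3 ✓
C8: sp2
C9: sp2
C10: sp2
C11: sp2
5 carbons are sp3.

5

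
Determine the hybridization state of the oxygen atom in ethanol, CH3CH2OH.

The oxygen atom: 2 σ bonds and 2 lone pairs — 4 electron domains, sp3.

sp3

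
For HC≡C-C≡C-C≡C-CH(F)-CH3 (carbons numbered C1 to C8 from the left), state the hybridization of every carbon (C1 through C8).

C1 carries 2 σ bonds, plus two π bonds, giving a steric number of 2, so it is sp.
C2 carries 2 σ bonds, plus two π bonds, giving a steric number of 2, so it is sp.
C3: 2 σ bonds, plus two π bonds; 2 regions of electron density → sp.
C4: 2 σ bonds, plus two π bonds — 2 electron domains, sp.
C5: 2 σ bonds, plus two π bonds — 2 electron domains, sp.
C6 (2 σ bonds, plus two π bonds) has steric number 2: sp.
C7: 4 σ bonds — 4 electron domains, sp3.
C8: 4 σ bonds; 4 regions of electron density → sp3.

C1 sp, C2 sp, C3 sp, C4 sp, C5 sp, C6 sp, C7 sp3, C8 sp3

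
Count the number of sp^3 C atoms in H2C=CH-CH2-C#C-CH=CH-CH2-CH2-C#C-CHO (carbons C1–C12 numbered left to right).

3

C1: sp2
C2: sp2
C3: sp3 ✓
C4: sp
C5: sp
C6: sp2
C7: sp2
C8: sp3 ✓
C9: sp3 ✓
C10: sp
C11: sp
C12: sp2
C3, C8, C9 → 3 sp3 carbons.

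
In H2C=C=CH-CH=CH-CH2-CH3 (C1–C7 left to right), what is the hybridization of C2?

C2: 2 σ bonds, plus two π bonds — 2 electron domains, sp.

sp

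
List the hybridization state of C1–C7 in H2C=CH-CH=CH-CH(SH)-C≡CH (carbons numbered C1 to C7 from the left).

C1 sp2, C2 sp2, C3 sp2, C4 sp2, C5 sp3, C6 sp, C7 sp

C1: 3 σ bonds, plus one π bond — 3 electron domains, sp2.
C2 has 3 σ bonds, plus one π bond: steric number 3 → sp2.
C3 carries 3 σ bonds, plus one π bond, giving a steric number of 3, so it is sp2.
C4: 3 σ bonds, plus one π bond — 3 electron domains, sp2.
C5 (4 σ bonds) has steric number 4: sp3.
C6 is sp: 2 σ bonds, plus two π bonds, 2 electron-density regions.
C7: 2 σ bonds, plus two π bonds; 2 regions of electron density → sp.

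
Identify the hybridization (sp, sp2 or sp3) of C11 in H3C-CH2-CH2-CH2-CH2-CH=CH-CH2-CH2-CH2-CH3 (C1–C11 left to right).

sp3

C11 (4 σ bonds) has steric number 4: sp3.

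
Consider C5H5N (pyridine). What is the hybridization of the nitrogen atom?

N has two σ bonds and one lone pair in the ring plane (steric number 3 → sp2); its p orbital contributes one electron to the aromatic π system via the C=N double bond.

sp^2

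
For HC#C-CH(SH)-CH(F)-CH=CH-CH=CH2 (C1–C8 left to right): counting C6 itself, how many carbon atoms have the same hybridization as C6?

C6 is sp2 (one π bond).
C1: sp
C2: sp
C3: sp3
C4: sp3
C5: sp2 ✓
C6: sp2 ✓
C7: sp2 ✓
C8: sp2 ✓
4 carbons are sp2.

4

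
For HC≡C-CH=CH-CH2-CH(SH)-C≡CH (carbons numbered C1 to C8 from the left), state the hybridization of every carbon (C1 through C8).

C1 sp, C2 sp, C3 sp2, C4 sp2, C5 sp3, C6 sp3, C7 sp, C8 sp

C1 (2 σ bonds, plus two π bonds) has steric number 2: sp.
C2 (2 σ bonds, plus two π bonds) has steric number 2: sp.
C3 carries 3 σ bonds, plus one π bond, giving a steric number of 3, so it is sp2.
C4: 3 σ bonds, plus one π bond; 3 regions of electron density → sp2.
C5: 4 σ bonds — 4 electron domains, sp3.
C6 — 4 σ bonds. Steric number 4, so sp3.
C7 is sp: 2 σ bonds, plus two π bonds, 2 electron-density regions.
C8 has 2 σ bonds, plus two π bonds: steric number 2 → sp.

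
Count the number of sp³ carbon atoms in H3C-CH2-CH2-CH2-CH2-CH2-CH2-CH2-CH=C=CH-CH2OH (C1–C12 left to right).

9

C1: sp3 ✓
C2: sp3 ✓
C3: sp3 ✓
C4: sp3 ✓
C5: sp3 ✓
C6: sp3 ✓
C7: sp3 ✓
C8: sp3 ✓
C9: sp2
C10: sp
C11: sp2
C12: sp3 ✓
C1, C2, C3, C4, C5, C6, C7, C8, C12 → 9 sp3 carbons.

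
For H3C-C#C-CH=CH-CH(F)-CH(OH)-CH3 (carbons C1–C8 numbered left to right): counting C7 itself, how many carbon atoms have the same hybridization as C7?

4

C7 is sp3 (only σ bonds).
C1: sp3 ✓
C2: sp
C3: sp
C4: sp2
C5: sp2
C6: sp3 ✓
C7: sp3 ✓
C8: sp3 ✓
4 carbons are sp3.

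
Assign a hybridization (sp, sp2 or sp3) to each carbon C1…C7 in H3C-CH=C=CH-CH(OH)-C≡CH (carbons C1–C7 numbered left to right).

C1 sp3, C2 sp2, C3 sp, C4 sp2, C5 sp3, C6 sp, C7 sp

C1: 4 σ bonds — 4 electron domains, sp3.
C2 has 3 σ bonds, plus one π bond: steric number 3 → sp2.
C3 (2 σ bonds, plus two π bonds) has steric number 2: sp.
C4: 3 σ bonds, plus one π bond — 3 electron domains, sp2.
C5 is sp3: 4 σ bonds, 4 electron-density regions.
C6: 2 σ bonds, plus two π bonds; 2 regions of electron density → sp.
C7: 2 σ bonds, plus two π bonds — 2 electron domains, sp.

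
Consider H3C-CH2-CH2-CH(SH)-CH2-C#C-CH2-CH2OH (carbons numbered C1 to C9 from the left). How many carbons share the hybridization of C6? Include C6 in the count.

2

C6 is sp (two π bonds).
C1: sp3
C2: sp3
C3: sp3
C4: sp3
C5: sp3
C6: sp ✓
C7: sp ✓
C8: sp3
C9: sp3
2 carbons are sp.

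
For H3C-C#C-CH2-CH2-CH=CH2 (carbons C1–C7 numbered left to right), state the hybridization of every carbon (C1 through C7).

C1 sp3, C2 sp, C3 sp, C4 sp3, C5 sp3, C6 sp2, C7 sp2

C1 — 4 σ bonds. Steric number 4, so sp3.
C2: 2 σ bonds, plus two π bonds; 2 regions of electron density → sp.
C3 has 2 σ bonds, plus two π bonds: steric number 2 → sp.
C4 has 4 σ bonds: steric number 4 → sp3.
C5 — 4 σ bonds. Steric number 4, so sp3.
C6 has 3 σ bonds, plus one π bond: steric number 3 → sp2.
C7 has 3 σ bonds, plus one π bond: steric number 3 → sp2.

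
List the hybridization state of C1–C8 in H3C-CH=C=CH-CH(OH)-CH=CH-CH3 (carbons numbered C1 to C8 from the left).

C1 sp3, C2 sp2, C3 sp, C4 sp2, C5 sp3, C6 sp2, C7 sp2, C8 sp3

C1: 4 σ bonds — 4 electron domains, sp3.
C2 (3 σ bonds, plus one π bond) has steric number 3: sp2.
C3 is sp: 2 σ bonds, plus two π bonds, 2 electron-density regions.
C4: 3 σ bonds, plus one π bond; 3 regions of electron density → sp2.
C5: 4 σ bonds — 4 electron domains, sp3.
C6 has 3 σ bonds, plus one π bond: steric number 3 → sp2.
C7 (3 σ bonds, plus one π bond) has steric number 3: sp2.
C8: 4 σ bonds; 4 regions of electron density → sp3.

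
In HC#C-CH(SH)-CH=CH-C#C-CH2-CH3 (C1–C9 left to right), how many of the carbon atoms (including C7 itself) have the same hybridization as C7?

C7 is sp (two π bonds).
C1: sp ✓
C2: sp ✓
C3: sp3
C4: sp2
C5: sp2
C6: sp ✓
C7: sp ✓
C8: sp3
C9: sp3
4 carbons are sp.

4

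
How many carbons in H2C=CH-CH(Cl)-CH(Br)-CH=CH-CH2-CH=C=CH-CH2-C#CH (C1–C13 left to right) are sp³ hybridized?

4

C1: sp2
C2: sp2
C3: sp3 ✓
C4: sp3 ✓
C5: sp2
C6: sp2
C7: sp3 ✓
C8: sp2
C9: sp
C10: sp2
C11: sp3 ✓
C12: sp
C13: sp
C3, C4, C7, C11 → 4 sp3 carbons.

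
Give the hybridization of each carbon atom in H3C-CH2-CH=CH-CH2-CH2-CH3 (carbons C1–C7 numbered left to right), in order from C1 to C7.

C1 (4 σ bonds) has steric number 4: sp3.
C2 is sp3: 4 σ bonds, 4 electron-density regions.
C3: 3 σ bonds, plus one π bond; 3 regions of electron density → sp2.
C4 (3 σ bonds, plus one π bond) has steric number 3: sp2.
C5: 4 σ bonds — 4 electron domains, sp3.
C6 — 4 σ bonds. Steric number 4, so sp3.
C7 carries 4 σ bonds, giving a steric number of 4, so it is sp3.

C1 sp3, C2 sp3, C3 sp2, C4 sp2, C5 sp3, C6 sp3, C7 sp3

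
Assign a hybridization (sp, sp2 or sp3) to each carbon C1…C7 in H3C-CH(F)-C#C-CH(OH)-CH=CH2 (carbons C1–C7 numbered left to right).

C1: 4 σ bonds — 4 electron domains, sp3.
C2 carries 4 σ bonds, giving a steric number of 4, so it is sp3.
C3: 2 σ bonds, plus two π bonds — 2 electron domains, sp.
C4 has 2 σ bonds, plus two π bonds: steric number 2 → sp.
C5 — 4 σ bonds. Steric number 4, so sp3.
C6 — 3 σ bonds, plus one π bond. Steric number 3, so sp2.
C7 — 3 σ bonds, plus one π bond. Steric number 3, so sp2.

C1 sp3, C2 sp3, C3 sp, C4 sp, C5 sp3, C6 sp2, C7 sp2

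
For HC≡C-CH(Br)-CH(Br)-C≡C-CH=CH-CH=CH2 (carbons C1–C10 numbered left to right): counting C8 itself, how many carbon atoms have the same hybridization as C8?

4

C8 is sp2 (one π bond).
C1: sp
C2: sp
C3: sp3
C4: sp3
C5: sp
C6: sp
C7: sp2 ✓
C8: sp2 ✓
C9: sp2 ✓
C10: sp2 ✓
4 carbons are sp2.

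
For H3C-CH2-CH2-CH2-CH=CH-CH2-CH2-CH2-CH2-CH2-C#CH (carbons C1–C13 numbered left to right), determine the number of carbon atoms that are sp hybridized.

C1: sp3
C2: sp3
C3: sp3
C4: sp3
C5: sp2
C6: sp2
C7: sp3
C8: sp3
C9: sp3
C10: sp3
C11: sp3
C12: sp ✓
C13: sp ✓
C12, C13 → 2 sp carbons.

2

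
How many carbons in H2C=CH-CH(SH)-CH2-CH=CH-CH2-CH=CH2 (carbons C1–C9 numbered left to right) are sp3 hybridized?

C1: sp2
C2: sp2
C3: sp3 ✓
C4: sp3 ✓
C5: sp2
C6: sp2
C7: sp3 ✓
C8: sp2
C9: sp2
C3, C4, C7 → 3 sp3 carbons.

3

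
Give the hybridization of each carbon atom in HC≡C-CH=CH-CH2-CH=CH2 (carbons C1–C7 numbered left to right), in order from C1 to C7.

C1 sp, C2 sp, C3 sp2, C4 sp2, C5 sp3, C6 sp2, C7 sp2

C1 has 2 σ bonds, plus two π bonds: steric number 2 → sp.
C2 has 2 σ bonds, plus two π bonds: steric number 2 → sp.
C3: 3 σ bonds, plus one π bond — 3 electron domains, sp2.
C4 (3 σ bonds, plus one π bond) has steric number 3: sp2.
C5: 4 σ bonds; 4 regions of electron density → sp3.
C6 (3 σ bonds, plus one π bond) has steric number 3: sp2.
C7 is sp2: 3 σ bonds, plus one π bond, 3 electron-density regions.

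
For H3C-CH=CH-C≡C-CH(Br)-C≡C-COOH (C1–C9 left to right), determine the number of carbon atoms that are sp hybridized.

C1: sp3
C2: sp2
C3: sp2
C4: sp ✓
C5: sp ✓
C6: sp3
C7: sp ✓
C8: sp ✓
C9: sp2
C4, C5, C7, C8 → 4 sp carbons.

4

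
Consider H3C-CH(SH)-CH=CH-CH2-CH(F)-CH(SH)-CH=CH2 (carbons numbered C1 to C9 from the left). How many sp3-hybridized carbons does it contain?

C1: sp3 ✓
C2: sp3 ✓
C3: sp2
C4: sp2
C5: sp3 ✓
C6: sp3 ✓
C7: sp3 ✓
C8: sp2
C9: sp2
C1, C2, C5, C6, C7 → 5 sp3 carbons.

5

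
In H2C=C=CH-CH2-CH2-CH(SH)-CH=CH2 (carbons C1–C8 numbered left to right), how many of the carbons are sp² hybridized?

4

C1: sp2 ✓
C2: sp
C3: sp2 ✓
C4: sp3
C5: sp3
C6: sp3
C7: sp2 ✓
C8: sp2 ✓
C1, C3, C7, C8 → 4 sp2 carbons.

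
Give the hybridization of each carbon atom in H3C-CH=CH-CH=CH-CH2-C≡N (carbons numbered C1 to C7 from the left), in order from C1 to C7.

C1: 4 σ bonds; 4 regions of electron density → sp3.
C2: 3 σ bonds, plus one π bond — 3 electron domains, sp2.
C3 — 3 σ bonds, plus one π bond. Steric number 3, so sp2.
C4: 3 σ bonds, plus one π bond; 3 regions of electron density → sp2.
C5 — 3 σ bonds, plus one π bond. Steric number 3, so sp2.
C6 is sp3: 4 σ bonds, 4 electron-density regions.
C7: 2 σ bonds, plus two π bonds — 2 electron domains, sp.

C1 sp3, C2 sp2, C3 sp2, C4 sp2, C5 sp2, C6 sp3, C7 sp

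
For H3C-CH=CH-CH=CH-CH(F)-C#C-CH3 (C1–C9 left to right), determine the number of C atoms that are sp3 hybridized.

3

C1: sp3 ✓
C2: sp2
C3: sp2
C4: sp2
C5: sp2
C6: sp3 ✓
C7: sp
C8: sp
C9: sp3 ✓
C1, C6, C9 → 3 sp3 carbons.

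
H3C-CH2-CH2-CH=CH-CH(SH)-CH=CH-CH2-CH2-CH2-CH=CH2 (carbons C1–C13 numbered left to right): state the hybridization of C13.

sp2

C13 — 3 σ bonds, plus one π bond. Steric number 3, so sp2.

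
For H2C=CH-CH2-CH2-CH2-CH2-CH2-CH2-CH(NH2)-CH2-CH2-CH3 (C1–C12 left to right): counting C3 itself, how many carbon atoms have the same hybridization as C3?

10

C3 is sp3 (only σ bonds).
C1: sp2
C2: sp2
C3: sp3 ✓
C4: sp3 ✓
C5: sp3 ✓
C6: sp3 ✓
C7: sp3 ✓
C8: sp3 ✓
C9: sp3 ✓
C10: sp3 ✓
C11: sp3 ✓
C12: sp3 ✓
10 carbons are sp3.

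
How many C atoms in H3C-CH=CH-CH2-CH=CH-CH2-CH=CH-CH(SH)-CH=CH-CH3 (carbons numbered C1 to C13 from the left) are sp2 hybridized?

C1: sp3
C2: sp2 ✓
C3: sp2 ✓
C4: sp3
C5: sp2 ✓
C6: sp2 ✓
C7: sp3
C8: sp2 ✓
C9: sp2 ✓
C10: sp3
C11: sp2 ✓
C12: sp2 ✓
C13: sp3
C2, C3, C5, C6, C8, C9, C11, C12 → 8 sp2 carbons.

8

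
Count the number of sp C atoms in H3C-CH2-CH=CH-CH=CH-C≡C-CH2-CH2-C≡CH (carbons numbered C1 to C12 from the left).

4

C1: sp3
C2: sp3
C3: sp2
C4: sp2
C5: sp2
C6: sp2
C7: sp ✓
C8: sp ✓
C9: sp3
C10: sp3
C11: sp ✓
C12: sp ✓
C7, C8, C11, C12 → 4 sp carbons.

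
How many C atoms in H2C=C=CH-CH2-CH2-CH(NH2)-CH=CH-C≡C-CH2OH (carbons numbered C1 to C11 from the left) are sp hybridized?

C1: sp2
C2: sp ✓
C3: sp2
C4: sp3
C5: sp3
C6: sp3
C7: sp2
C8: sp2
C9: sp ✓
C10: sp ✓
C11: sp3
C2, C9, C10 → 3 sp carbons.

3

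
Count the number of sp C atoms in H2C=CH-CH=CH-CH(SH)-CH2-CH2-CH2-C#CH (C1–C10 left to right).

C1: sp2
C2: sp2
C3: sp2
C4: sp2
C5: sp3
C6: sp3
C7: sp3
C8: sp3
C9: sp ✓
C10: sp ✓
C9, C10 → 2 sp carbons.

2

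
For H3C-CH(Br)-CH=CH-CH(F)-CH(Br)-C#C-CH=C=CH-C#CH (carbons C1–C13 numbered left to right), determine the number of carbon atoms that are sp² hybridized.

4

C1: sp3
C2: sp3
C3: sp2 ✓
C4: sp2 ✓
C5: sp3
C6: sp3
C7: sp
C8: sp
C9: sp2 ✓
C10: sp
C11: sp2 ✓
C12: sp
C13: sp
C3, C4, C9, C11 → 4 sp2 carbons.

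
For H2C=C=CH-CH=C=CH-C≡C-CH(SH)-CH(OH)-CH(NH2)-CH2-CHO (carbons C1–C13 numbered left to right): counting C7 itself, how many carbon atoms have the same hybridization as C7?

4

C7 is sp (two π bonds).
C1: sp2
C2: sp ✓
C3: sp2
C4: sp2
C5: sp ✓
C6: sp2
C7: sp ✓
C8: sp ✓
C9: sp3
C10: sp3
C11: sp3
C12: sp3
C13: sp2
4 carbons are sp.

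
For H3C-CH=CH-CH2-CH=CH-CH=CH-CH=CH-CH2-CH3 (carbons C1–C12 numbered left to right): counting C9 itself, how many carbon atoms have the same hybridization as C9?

C9 is sp2 (one π bond).
C1: sp3
C2: sp2 ✓
C3: sp2 ✓
C4: sp3
C5: sp2 ✓
C6: sp2 ✓
C7: sp2 ✓
C8: sp2 ✓
C9: sp2 ✓
C10: sp2 ✓
C11: sp3
C12: sp3
8 carbons are sp2.

8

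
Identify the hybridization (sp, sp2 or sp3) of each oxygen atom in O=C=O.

sp2

One σ bond + two lone pairs = steric number 3 → sp2.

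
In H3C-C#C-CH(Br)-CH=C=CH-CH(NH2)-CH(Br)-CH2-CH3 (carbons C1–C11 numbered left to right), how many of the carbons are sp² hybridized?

2

C1: sp3
C2: sp
C3: sp
C4: sp3
C5: sp2 ✓
C6: sp
C7: sp2 ✓
C8: sp3
C9: sp3
C10: sp3
C11: sp3
C5, C7 → 2 sp2 carbons.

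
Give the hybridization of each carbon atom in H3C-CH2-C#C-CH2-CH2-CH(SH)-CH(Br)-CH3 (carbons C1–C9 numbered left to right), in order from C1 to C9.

C1 is sp3: 4 σ bonds, 4 electron-density regions.
C2 (4 σ bonds) has steric number 4: sp3.
C3 has 2 σ bonds, plus two π bonds: steric number 2 → sp.
C4 carries 2 σ bonds, plus two π bonds, giving a steric number of 2, so it is sp.
C5 carries 4 σ bonds, giving a steric number of 4, so it is sp3.
C6 (4 σ bonds) has steric number 4: sp3.
C7 (4 σ bonds) has steric number 4: sp3.
C8 carries 4 σ bonds, giving a steric number of 4, so it is sp3.
C9 carries 4 σ bonds, giving a steric number of 4, so it is sp3.

C1 sp3, C2 sp3, C3 sp, C4 sp, C5 sp3, C6 sp3, C7 sp3, C8 sp3, C9 sp3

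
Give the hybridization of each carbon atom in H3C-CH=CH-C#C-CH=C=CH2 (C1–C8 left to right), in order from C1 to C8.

C1 sp3, C2 sp2, C3 sp2, C4 sp, C5 sp, C6 sp2, C7 sp, C8 sp2

C1 has 4 σ bonds: steric number 4 → sp3.
C2 is sp2: 3 σ bonds, plus one π bond, 3 electron-density regions.
C3 — 3 σ bonds, plus one π bond. Steric number 3, so sp2.
C4 has 2 σ bonds, plus two π bonds: steric number 2 → sp.
C5: 2 σ bonds, plus two π bonds — 2 electron domains, sp.
C6: 3 σ bonds, plus one π bond — 3 electron domains, sp2.
C7 carries 2 σ bonds, plus two π bonds, giving a steric number of 2, so it is sp.
C8 carries 3 σ bonds, plus one π bond, giving a steric number of 3, so it is sp2.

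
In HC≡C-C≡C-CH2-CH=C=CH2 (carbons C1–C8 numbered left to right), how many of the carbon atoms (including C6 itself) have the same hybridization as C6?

2

C6 is sp2 (one π bond).
C1: sp
C2: sp
C3: sp
C4: sp
C5: sp3
C6: sp2 ✓
C7: sp
C8: sp2 ✓
2 carbons are sp2.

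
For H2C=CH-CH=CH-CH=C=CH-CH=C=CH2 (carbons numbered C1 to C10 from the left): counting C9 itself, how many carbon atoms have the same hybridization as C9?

2

C9 is sp (two π bonds).
C1: sp2
C2: sp2
C3: sp2
C4: sp2
C5: sp2
C6: sp ✓
C7: sp2
C8: sp2
C9: sp ✓
C10: sp2
2 carbons are sp.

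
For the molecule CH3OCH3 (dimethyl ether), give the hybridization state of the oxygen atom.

Two σ bonds + two lone pairs = steric number 4 → sp3.

sp^3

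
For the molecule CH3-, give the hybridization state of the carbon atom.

Three σ bonds + one lone pair = steric number 4 → sp3, pyramidal.

sp3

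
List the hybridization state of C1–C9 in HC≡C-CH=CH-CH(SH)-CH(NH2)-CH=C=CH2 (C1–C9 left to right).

C1 sp, C2 sp, C3 sp2, C4 sp2, C5 sp3, C6 sp3, C7 sp2, C8 sp, C9 sp2

C1: 2 σ bonds, plus two π bonds; 2 regions of electron density → sp.
C2 is sp: 2 σ bonds, plus two π bonds, 2 electron-density regions.
C3: 3 σ bonds, plus one π bond; 3 regions of electron density → sp2.
C4 is sp2: 3 σ bonds, plus one π bond, 3 electron-density regions.
C5 has 4 σ bonds: steric number 4 → sp3.
C6 — 4 σ bonds. Steric number 4, so sp3.
C7 — 3 σ bonds, plus one π bond. Steric number 3, so sp2.
C8 is sp: 2 σ bonds, plus two π bonds, 2 electron-density regions.
C9: 3 σ bonds, plus one π bond; 3 regions of electron density → sp2.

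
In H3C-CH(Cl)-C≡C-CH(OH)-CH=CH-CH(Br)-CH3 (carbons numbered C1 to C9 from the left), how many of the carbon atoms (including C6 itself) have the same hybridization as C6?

2

C6 is sp2 (one π bond).
C1: sp3
C2: sp3
C3: sp
C4: sp
C5: sp3
C6: sp2 ✓
C7: sp2 ✓
C8: sp3
C9: sp3
2 carbons are sp2.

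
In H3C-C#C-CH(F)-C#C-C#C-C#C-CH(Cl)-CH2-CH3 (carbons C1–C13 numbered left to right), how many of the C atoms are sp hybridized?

C1: sp3
C2: sp ✓
C3: sp ✓
C4: sp3
C5: sp ✓
C6: sp ✓
C7: sp ✓
C8: sp ✓
C9: sp ✓
C10: sp ✓
C11: sp3
C12: sp3
C13: sp3
C2, C3, C5, C6, C7, C8, C9, C10 → 8 sp carbons.

8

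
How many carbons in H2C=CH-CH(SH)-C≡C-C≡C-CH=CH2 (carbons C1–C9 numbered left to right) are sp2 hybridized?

4

C1: sp2 ✓
C2: sp2 ✓
C3: sp3
C4: sp
C5: sp
C6: sp
C7: sp
C8: sp2 ✓
C9: sp2 ✓
C1, C2, C8, C9 → 4 sp2 carbons.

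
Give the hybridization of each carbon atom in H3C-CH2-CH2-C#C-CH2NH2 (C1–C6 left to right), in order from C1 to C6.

C1 sp3, C2 sp3, C3 sp3, C4 sp, C5 sp, C6 sp3

C1 — 4 σ bonds. Steric number 4, so sp3.
C2 has 4 σ bonds: steric number 4 → sp3.
C3: 4 σ bonds — 4 electron domains, sp3.
C4 is sp: 2 σ bonds, plus two π bonds, 2 electron-density regions.
C5 has 2 σ bonds, plus two π bonds: steric number 2 → sp.
C6 carries 4 σ bonds, giving a steric number of 4, so it is sp3.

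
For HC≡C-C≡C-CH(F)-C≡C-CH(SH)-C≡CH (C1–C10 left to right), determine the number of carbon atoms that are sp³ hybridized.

C1: sp
C2: sp
C3: sp
C4: sp
C5: sp3 ✓
C6: sp
C7: sp
C8: sp3 ✓
C9: sp
C10: sp
C5, C8 → 2 sp3 carbons.

2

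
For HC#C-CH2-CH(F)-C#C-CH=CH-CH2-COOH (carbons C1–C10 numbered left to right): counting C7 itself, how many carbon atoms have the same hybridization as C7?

C7 is sp2 (one π bond).
C1: sp
C2: sp
C3: sp3
C4: sp3
C5: sp
C6: sp
C7: sp2 ✓
C8: sp2 ✓
C9: sp3
C10: sp2 ✓
3 carbons are sp2.

3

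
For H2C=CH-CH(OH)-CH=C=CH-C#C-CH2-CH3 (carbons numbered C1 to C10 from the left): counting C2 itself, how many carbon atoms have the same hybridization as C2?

4

C2 is sp2 (one π bond).
C1: sp2 ✓
C2: sp2 ✓
C3: sp3
C4: sp2 ✓
C5: sp
C6: sp2 ✓
C7: sp
C8: sp
C9: sp3
C10: sp3
4 carbons are sp2.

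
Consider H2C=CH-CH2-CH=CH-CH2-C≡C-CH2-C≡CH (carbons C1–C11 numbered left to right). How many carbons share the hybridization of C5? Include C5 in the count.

4

C5 is sp2 (one π bond).
C1: sp2 ✓
C2: sp2 ✓
C3: sp3
C4: sp2 ✓
C5: sp2 ✓
C6: sp3
C7: sp
C8: sp
C9: sp3
C10: sp
C11: sp
4 carbons are sp2.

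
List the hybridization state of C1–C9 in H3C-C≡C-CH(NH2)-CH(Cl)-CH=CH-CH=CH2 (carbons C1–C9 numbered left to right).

C1 sp3, C2 sp, C3 sp, C4 sp3, C5 sp3, C6 sp2, C7 sp2, C8 sp2, C9 sp2

C1 (4 σ bonds) has steric number 4: sp3.
C2: 2 σ bonds, plus two π bonds — 2 electron domains, sp.
C3 (2 σ bonds, plus two π bonds) has steric number 2: sp.
C4 has 4 σ bonds: steric number 4 → sp3.
C5 has 4 σ bonds: steric number 4 → sp3.
C6 carries 3 σ bonds, plus one π bond, giving a steric number of 3, so it is sp2.
C7 (3 σ bonds, plus one π bond) has steric number 3: sp2.
C8: 3 σ bonds, plus one π bond; 3 regions of electron density → sp2.
C9: 3 σ bonds, plus one π bond — 3 electron domains, sp2.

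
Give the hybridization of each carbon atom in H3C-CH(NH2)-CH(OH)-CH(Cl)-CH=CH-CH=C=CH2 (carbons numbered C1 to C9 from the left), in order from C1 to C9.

C1: 4 σ bonds — 4 electron domains, sp3.
C2 — 4 σ bonds. Steric number 4, so sp3.
C3 has 4 σ bonds: steric number 4 → sp3.
C4 carries 4 σ bonds, giving a steric number of 4, so it is sp3.
C5 carries 3 σ bonds, plus one π bond, giving a steric number of 3, so it is sp2.
C6 has 3 σ bonds, plus one π bond: steric number 3 → sp2.
C7 has 3 σ bonds, plus one π bond: steric number 3 → sp2.
C8: 2 σ bonds, plus two π bonds — 2 electron domains, sp.
C9: 3 σ bonds, plus one π bond — 3 electron domains, sp2.

C1 sp3, C2 sp3, C3 sp3, C4 sp3, C5 sp2, C6 sp2, C7 sp2, C8 sp, C9 sp2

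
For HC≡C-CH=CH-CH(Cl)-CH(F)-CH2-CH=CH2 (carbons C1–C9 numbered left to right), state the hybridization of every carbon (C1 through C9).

C1 sp, C2 sp, C3 sp2, C4 sp2, C5 sp3, C6 sp3, C7 sp3, C8 sp2, C9 sp2

C1: 2 σ bonds, plus two π bonds; 2 regions of electron density → sp.
C2 has 2 σ bonds, plus two π bonds: steric number 2 → sp.
C3 is sp2: 3 σ bonds, plus one π bond, 3 electron-density regions.
C4: 3 σ bonds, plus one π bond — 3 electron domains, sp2.
C5 is sp3: 4 σ bonds, 4 electron-density regions.
C6 (4 σ bonds) has steric number 4: sp3.
C7 carries 4 σ bonds, giving a steric number of 4, so it is sp3.
C8 (3 σ bonds, plus one π bond) has steric number 3: sp2.
C9 — 3 σ bonds, plus one π bond. Steric number 3, so sp2.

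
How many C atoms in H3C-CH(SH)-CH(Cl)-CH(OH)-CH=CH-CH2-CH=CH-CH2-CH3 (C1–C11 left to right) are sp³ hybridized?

C1: sp3 ✓
C2: sp3 ✓
C3: sp3 ✓
C4: sp3 ✓
C5: sp2
C6: sp2
C7: sp3 ✓
C8: sp2
C9: sp2
C10: sp3 ✓
C11: sp3 ✓
C1, C2, C3, C4, C7, C10, C11 → 7 sp3 carbons.

7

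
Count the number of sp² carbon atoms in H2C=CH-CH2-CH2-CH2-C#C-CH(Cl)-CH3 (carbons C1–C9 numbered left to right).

C1: sp2 ✓
C2: sp2 ✓
C3: sp3
C4: sp3
C5: sp3
C6: sp
C7: sp
C8: sp3
C9: sp3
C1, C2 → 2 sp2 carbons.

2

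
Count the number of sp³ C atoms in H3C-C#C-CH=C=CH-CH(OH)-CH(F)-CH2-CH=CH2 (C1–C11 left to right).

C1: sp3 ✓
C2: sp
C3: sp
C4: sp2
C5: sp
C6: sp2
C7: sp3 ✓
C8: sp3 ✓
C9: sp3 ✓
C10: sp2
C11: sp2
C1, C7, C8, C9 → 4 sp3 carbons.

4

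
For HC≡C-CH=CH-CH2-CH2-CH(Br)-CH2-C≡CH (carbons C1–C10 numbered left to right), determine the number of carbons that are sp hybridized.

4

C1: sp ✓
C2: sp ✓
C3: sp2
C4: sp2
C5: sp3
C6: sp3
C7: sp3
C8: sp3
C9: sp ✓
C10: sp ✓
C1, C2, C9, C10 → 4 sp carbons.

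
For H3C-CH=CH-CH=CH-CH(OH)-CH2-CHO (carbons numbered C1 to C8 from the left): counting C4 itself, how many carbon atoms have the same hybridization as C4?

5

C4 is sp2 (one π bond).
C1: sp3
C2: sp2 ✓
C3: sp2 ✓
C4: sp2 ✓
C5: sp2 ✓
C6: sp3
C7: sp3
C8: sp2 ✓
5 carbons are sp2.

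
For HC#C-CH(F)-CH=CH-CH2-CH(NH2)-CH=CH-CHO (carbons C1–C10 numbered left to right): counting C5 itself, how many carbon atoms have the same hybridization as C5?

C5 is sp2 (one π bond).
C1: sp
C2: sp
C3: sp3
C4: sp2 ✓
C5: sp2 ✓
C6: sp3
C7: sp3
C8: sp2 ✓
C9: sp2 ✓
C10: sp2 ✓
5 carbons are sp2.

5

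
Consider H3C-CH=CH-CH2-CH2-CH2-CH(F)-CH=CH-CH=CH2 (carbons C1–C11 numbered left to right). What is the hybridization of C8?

C8 is sp2: 3 σ bonds, plus one π bond, 3 electron-density regions.

sp^2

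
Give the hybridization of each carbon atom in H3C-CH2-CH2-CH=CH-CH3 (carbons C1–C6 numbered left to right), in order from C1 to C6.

C1 carries 4 σ bonds, giving a steric number of 4, so it is sp3.
C2 has 4 σ bonds: steric number 4 → sp3.
C3: 4 σ bonds — 4 electron domains, sp3.
C4: 3 σ bonds, plus one π bond — 3 electron domains, sp2.
C5 has 3 σ bonds, plus one π bond: steric number 3 → sp2.
C6: 4 σ bonds — 4 electron domains, sp3.

C1 sp3, C2 sp3, C3 sp3, C4 sp2, C5 sp2, C6 sp3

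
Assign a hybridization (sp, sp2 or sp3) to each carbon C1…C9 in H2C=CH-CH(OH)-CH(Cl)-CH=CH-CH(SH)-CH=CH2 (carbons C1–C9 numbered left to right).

C1 has 3 σ bonds, plus one π bond: steric number 3 → sp2.
C2 has 3 σ bonds, plus one π bond: steric number 3 → sp2.
C3 is sp3: 4 σ bonds, 4 electron-density regions.
C4: 4 σ bonds — 4 electron domains, sp3.
C5 has 3 σ bonds, plus one π bond: steric number 3 → sp2.
C6 has 3 σ bonds, plus one π bond: steric number 3 → sp2.
C7: 4 σ bonds — 4 electron domains, sp3.
C8 (3 σ bonds, plus one π bond) has steric number 3: sp2.
C9: 3 σ bonds, plus one π bond; 3 regions of electron density → sp2.

C1 sp2, C2 sp2, C3 sp3, C4 sp3, C5 sp2, C6 sp2, C7 sp3, C8 sp2, C9 sp2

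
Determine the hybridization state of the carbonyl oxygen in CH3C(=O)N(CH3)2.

sp^2

The carbonyl oxygen: 1 σ bond and 2 lone pairs, plus one π bond; 3 regions of electron density → sp2.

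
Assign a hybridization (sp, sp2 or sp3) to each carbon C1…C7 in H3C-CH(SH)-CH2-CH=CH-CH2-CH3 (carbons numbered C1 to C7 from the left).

C1 — 4 σ bonds. Steric number 4, so sp3.
C2 (4 σ bonds) has steric number 4: sp3.
C3: 4 σ bonds; 4 regions of electron density → sp3.
C4 has 3 σ bonds, plus one π bond: steric number 3 → sp2.
C5 (3 σ bonds, plus one π bond) has steric number 3: sp2.
C6 — 4 σ bonds. Steric number 4, so sp3.
C7 — 4 σ bonds. Steric number 4, so sp3.

C1 sp3, C2 sp3, C3 sp3, C4 sp2, C5 sp2, C6 sp3, C7 sp3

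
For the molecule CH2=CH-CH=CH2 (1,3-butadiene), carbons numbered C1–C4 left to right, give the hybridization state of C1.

sp²

C1 is sp2: 3 σ bonds, plus one π bond, 3 electron-density regions.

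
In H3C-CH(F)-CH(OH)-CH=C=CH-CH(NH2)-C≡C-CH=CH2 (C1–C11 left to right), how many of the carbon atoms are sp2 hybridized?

4

C1: sp3
C2: sp3
C3: sp3
C4: sp2 ✓
C5: sp
C6: sp2 ✓
C7: sp3
C8: sp
C9: sp
C10: sp2 ✓
C11: sp2 ✓
C4, C6, C10, C11 → 4 sp2 carbons.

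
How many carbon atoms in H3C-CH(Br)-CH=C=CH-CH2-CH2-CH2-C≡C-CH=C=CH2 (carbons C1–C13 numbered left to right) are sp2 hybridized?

C1: sp3
C2: sp3
C3: sp2 ✓
C4: sp
C5: sp2 ✓
C6: sp3
C7: sp3
C8: sp3
C9: sp
C10: sp
C11: sp2 ✓
C12: sp
C13: sp2 ✓
C3, C5, C11, C13 → 4 sp2 carbons.

4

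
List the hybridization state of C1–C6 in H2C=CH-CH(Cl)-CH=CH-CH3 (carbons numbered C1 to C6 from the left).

C1 sp2, C2 sp2, C3 sp3, C4 sp2, C5 sp2, C6 sp3

C1 (3 σ bonds, plus one π bond) has steric number 3: sp2.
C2 is sp2: 3 σ bonds, plus one π bond, 3 electron-density regions.
C3: 4 σ bonds — 4 electron domains, sp3.
C4 — 3 σ bonds, plus one π bond. Steric number 3, so sp2.
C5 is sp2: 3 σ bonds, plus one π bond, 3 electron-density regions.
C6: 4 σ bonds — 4 electron domains, sp3.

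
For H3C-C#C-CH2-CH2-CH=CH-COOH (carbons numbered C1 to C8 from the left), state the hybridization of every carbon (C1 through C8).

C1 sp3, C2 sp, C3 sp, C4 sp3, C5 sp3, C6 sp2, C7 sp2, C8 sp2

C1 — 4 σ bonds. Steric number 4, so sp3.
C2 has 2 σ bonds, plus two π bonds: steric number 2 → sp.
C3: 2 σ bonds, plus two π bonds — 2 electron domains, sp.
C4 has 4 σ bonds: steric number 4 → sp3.
C5 has 4 σ bonds: steric number 4 → sp3.
C6 is sp2: 3 σ bonds, plus one π bond, 3 electron-density regions.
C7 — 3 σ bonds, plus one π bond. Steric number 3, so sp2.
C8 is sp2: 3 σ bonds, plus one π bond, 3 electron-density regions.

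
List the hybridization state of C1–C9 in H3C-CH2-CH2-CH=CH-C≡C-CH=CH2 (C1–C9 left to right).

C1 (4 σ bonds) has steric number 4: sp3.
C2: 4 σ bonds — 4 electron domains, sp3.
C3: 4 σ bonds — 4 electron domains, sp3.
C4 — 3 σ bonds, plus one π bond. Steric number 3, so sp2.
C5: 3 σ bonds, plus one π bond; 3 regions of electron density → sp2.
C6: 2 σ bonds, plus two π bonds; 2 regions of electron density → sp.
C7 — 2 σ bonds, plus two π bonds. Steric number 2, so sp.
C8: 3 σ bonds, plus one π bond; 3 regions of electron density → sp2.
C9: 3 σ bonds, plus one π bond; 3 regions of electron density → sp2.

C1 sp3, C2 sp3, C3 sp3, C4 sp2, C5 sp2, C6 sp, C7 sp, C8 sp2, C9 sp2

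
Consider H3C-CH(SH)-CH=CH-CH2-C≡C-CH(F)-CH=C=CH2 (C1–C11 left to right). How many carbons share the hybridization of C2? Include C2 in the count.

C2 is sp3 (only σ bonds).
C1: sp3 ✓
C2: sp3 ✓
C3: sp2
C4: sp2
C5: sp3 ✓
C6: sp
C7: sp
C8: sp3 ✓
C9: sp2
C10: sp
C11: sp2
4 carbons are sp3.

4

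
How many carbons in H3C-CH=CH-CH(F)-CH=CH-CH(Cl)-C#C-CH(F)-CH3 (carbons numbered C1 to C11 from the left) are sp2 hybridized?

4

C1: sp3
C2: sp2 ✓
C3: sp2 ✓
C4: sp3
C5: sp2 ✓
C6: sp2 ✓
C7: sp3
C8: sp
C9: sp
C10: sp3
C11: sp3
C2, C3, C5, C6 → 4 sp2 carbons.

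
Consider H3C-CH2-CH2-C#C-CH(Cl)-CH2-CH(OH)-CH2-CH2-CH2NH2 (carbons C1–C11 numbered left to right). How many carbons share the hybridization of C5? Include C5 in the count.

C5 is sp (two π bonds).
C1: sp3
C2: sp3
C3: sp3
C4: sp ✓
C5: sp ✓
C6: sp3
C7: sp3
C8: sp3
C9: sp3
C10: sp3
C11: sp3
2 carbons are sp.

2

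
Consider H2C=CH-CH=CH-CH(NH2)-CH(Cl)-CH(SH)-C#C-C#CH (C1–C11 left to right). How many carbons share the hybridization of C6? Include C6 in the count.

3

C6 is sp3 (only σ bonds).
C1: sp2
C2: sp2
C3: sp2
C4: sp2
C5: sp3 ✓
C6: sp3 ✓
C7: sp3 ✓
C8: sp
C9: sp
C10: sp
C11: sp
3 carbons are sp3.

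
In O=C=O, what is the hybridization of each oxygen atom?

sp²

One σ bond + two lone pairs = steric number 3 → sp2.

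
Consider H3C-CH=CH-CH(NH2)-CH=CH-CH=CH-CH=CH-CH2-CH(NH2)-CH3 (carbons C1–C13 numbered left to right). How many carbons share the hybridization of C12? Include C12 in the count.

C12 is sp3 (only σ bonds).
C1: sp3 ✓
C2: sp2
C3: sp2
C4: sp3 ✓
C5: sp2
C6: sp2
C7: sp2
C8: sp2
C9: sp2
C10: sp2
C11: sp3 ✓
C12: sp3 ✓
C13: sp3 ✓
5 carbons are sp3.

5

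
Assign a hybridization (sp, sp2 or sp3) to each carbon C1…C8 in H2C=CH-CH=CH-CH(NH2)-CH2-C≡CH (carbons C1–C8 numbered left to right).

C1 sp2, C2 sp2, C3 sp2, C4 sp2, C5 sp3, C6 sp3, C7 sp, C8 sp

C1 (3 σ bonds, plus one π bond) has steric number 3: sp2.
C2: 3 σ bonds, plus one π bond — 3 electron domains, sp2.
C3 has 3 σ bonds, plus one π bond: steric number 3 → sp2.
C4 (3 σ bonds, plus one π bond) has steric number 3: sp2.
C5 is sp3: 4 σ bonds, 4 electron-density regions.
C6 carries 4 σ bonds, giving a steric number of 4, so it is sp3.
C7: 2 σ bonds, plus two π bonds; 2 regions of electron density → sp.
C8 (2 σ bonds, plus two π bonds) has steric number 2: sp.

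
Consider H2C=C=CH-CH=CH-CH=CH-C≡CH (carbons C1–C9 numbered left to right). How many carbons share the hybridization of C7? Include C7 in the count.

C7 is sp2 (one π bond).
C1: sp2 ✓
C2: sp
C3: sp2 ✓
C4: sp2 ✓
C5: sp2 ✓
C6: sp2 ✓
C7: sp2 ✓
C8: sp
C9: sp
6 carbons are sp2.

6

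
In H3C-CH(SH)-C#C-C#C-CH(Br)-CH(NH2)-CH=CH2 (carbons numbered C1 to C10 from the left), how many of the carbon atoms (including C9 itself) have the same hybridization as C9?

2

C9 is sp2 (one π bond).
C1: sp3
C2: sp3
C3: sp
C4: sp
C5: sp
C6: sp
C7: sp3
C8: sp3
C9: sp2 ✓
C10: sp2 ✓
2 carbons are sp2.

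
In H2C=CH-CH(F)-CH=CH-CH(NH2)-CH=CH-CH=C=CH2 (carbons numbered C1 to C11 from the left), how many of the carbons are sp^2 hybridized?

C1: sp2 ✓
C2: sp2 ✓
C3: sp3
C4: sp2 ✓
C5: sp2 ✓
C6: sp3
C7: sp2 ✓
C8: sp2 ✓
C9: sp2 ✓
C10: sp
C11: sp2 ✓
C1, C2, C4, C5, C7, C8, C9, C11 → 8 sp2 carbons.

8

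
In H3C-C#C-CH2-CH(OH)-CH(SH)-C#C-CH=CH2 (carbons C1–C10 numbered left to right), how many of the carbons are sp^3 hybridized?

4

C1: sp3 ✓
C2: sp
C3: sp
C4: sp3 ✓
C5: sp3 ✓
C6: sp3 ✓
C7: sp
C8: sp
C9: sp2
C10: sp2
C1, C4, C5, C6 → 4 sp3 carbons.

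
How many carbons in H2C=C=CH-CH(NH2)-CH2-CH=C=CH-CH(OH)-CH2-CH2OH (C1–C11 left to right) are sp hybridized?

2

C1: sp2
C2: sp ✓
C3: sp2
C4: sp3
C5: sp3
C6: sp2
C7: sp ✓
C8: sp2
C9: sp3
C10: sp3
C11: sp3
C2, C7 → 2 sp carbons.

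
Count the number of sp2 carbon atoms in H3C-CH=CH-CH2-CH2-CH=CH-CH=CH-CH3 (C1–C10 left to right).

C1: sp3
C2: sp2 ✓
C3: sp2 ✓
C4: sp3
C5: sp3
C6: sp2 ✓
C7: sp2 ✓
C8: sp2 ✓
C9: sp2 ✓
C10: sp3
C2, C3, C6, C7, C8, C9 → 6 sp2 carbons.

6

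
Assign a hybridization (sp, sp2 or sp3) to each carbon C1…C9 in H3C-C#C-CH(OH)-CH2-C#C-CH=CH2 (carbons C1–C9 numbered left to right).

C1 sp3, C2 sp, C3 sp, C4 sp3, C5 sp3, C6 sp, C7 sp, C8 sp2, C9 sp2

C1 carries 4 σ bonds, giving a steric number of 4, so it is sp3.
C2 has 2 σ bonds, plus two π bonds: steric number 2 → sp.
C3 (2 σ bonds, plus two π bonds) has steric number 2: sp.
C4 (4 σ bonds) has steric number 4: sp3.
C5: 4 σ bonds — 4 electron domains, sp3.
C6: 2 σ bonds, plus two π bonds — 2 electron domains, sp.
C7 has 2 σ bonds, plus two π bonds: steric number 2 → sp.
C8 carries 3 σ bonds, plus one π bond, giving a steric number of 3, so it is sp2.
C9: 3 σ bonds, plus one π bond — 3 electron domains, sp2.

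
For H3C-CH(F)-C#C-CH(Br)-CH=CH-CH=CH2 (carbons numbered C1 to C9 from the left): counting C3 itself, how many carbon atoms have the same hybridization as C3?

2

C3 is sp (two π bonds).
C1: sp3
C2: sp3
C3: sp ✓
C4: sp ✓
C5: sp3
C6: sp2
C7: sp2
C8: sp2
C9: sp2
2 carbons are sp.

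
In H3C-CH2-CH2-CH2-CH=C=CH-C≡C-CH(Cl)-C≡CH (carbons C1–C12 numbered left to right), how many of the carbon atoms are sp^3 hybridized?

5

C1: sp3 ✓
C2: sp3 ✓
C3: sp3 ✓
C4: sp3 ✓
C5: sp2
C6: sp
C7: sp2
C8: sp
C9: sp
C10: sp3 ✓
C11: sp
C12: sp
C1, C2, C3, C4, C10 → 5 sp3 carbons.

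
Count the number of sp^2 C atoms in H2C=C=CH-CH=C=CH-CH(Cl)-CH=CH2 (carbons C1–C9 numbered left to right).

C1: sp2 ✓
C2: sp
C3: sp2 ✓
C4: sp2 ✓
C5: sp
C6: sp2 ✓
C7: sp3
C8: sp2 ✓
C9: sp2 ✓
C1, C3, C4, C6, C8, C9 → 6 sp2 carbons.

6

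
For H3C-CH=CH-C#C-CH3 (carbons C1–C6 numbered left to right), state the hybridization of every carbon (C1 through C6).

C1 sp3, C2 sp2, C3 sp2, C4 sp, C5 sp, C6 sp3

C1 carries 4 σ bonds, giving a steric number of 4, so it is sp3.
C2 is sp2: 3 σ bonds, plus one π bond, 3 electron-density regions.
C3 carries 3 σ bonds, plus one π bond, giving a steric number of 3, so it is sp2.
C4 (2 σ bonds, plus two π bonds) has steric number 2: sp.
C5 is sp: 2 σ bonds, plus two π bonds, 2 electron-density regions.
C6: 4 σ bonds — 4 electron domains, sp3.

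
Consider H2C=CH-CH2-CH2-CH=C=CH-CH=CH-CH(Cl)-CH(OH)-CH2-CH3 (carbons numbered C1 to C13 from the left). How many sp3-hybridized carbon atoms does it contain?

6

C1: sp2
C2: sp2
C3: sp3 ✓
C4: sp3 ✓
C5: sp2
C6: sp
C7: sp2
C8: sp2
C9: sp2
C10: sp3 ✓
C11: sp3 ✓
C12: sp3 ✓
C13: sp3 ✓
C3, C4, C10, C11, C12, C13 → 6 sp3 carbons.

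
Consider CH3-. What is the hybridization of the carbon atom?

sp³

Three σ bonds + one lone pair = steric number 4 → sp3, pyramidal.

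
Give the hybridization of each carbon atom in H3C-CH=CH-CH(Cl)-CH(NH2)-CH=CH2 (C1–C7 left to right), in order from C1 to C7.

C1 has 4 σ bonds: steric number 4 → sp3.
C2 has 3 σ bonds, plus one π bond: steric number 3 → sp2.
C3 — 3 σ bonds, plus one π bond. Steric number 3, so sp2.
C4 carries 4 σ bonds, giving a steric number of 4, so it is sp3.
C5: 4 σ bonds — 4 electron domains, sp3.
C6 is sp2: 3 σ bonds, plus one π bond, 3 electron-density regions.
C7: 3 σ bonds, plus one π bond — 3 electron domains, sp2.

C1 sp3, C2 sp2, C3 sp2, C4 sp3, C5 sp3, C6 sp2, C7 sp2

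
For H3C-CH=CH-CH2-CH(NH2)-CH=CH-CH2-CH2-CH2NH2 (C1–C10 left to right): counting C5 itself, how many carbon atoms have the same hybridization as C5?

6

C5 is sp3 (only σ bonds).
C1: sp3 ✓
C2: sp2
C3: sp2
C4: sp3 ✓
C5: sp3 ✓
C6: sp2
C7: sp2
C8: sp3 ✓
C9: sp3 ✓
C10: sp3 ✓
6 carbons are sp3.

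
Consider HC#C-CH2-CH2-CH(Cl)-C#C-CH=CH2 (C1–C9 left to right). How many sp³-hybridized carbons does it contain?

3

C1: sp
C2: sp
C3: sp3 ✓
C4: sp3 ✓
C5: sp3 ✓
C6: sp
C7: sp
C8: sp2
C9: sp2
C3, C4, C5 → 3 sp3 carbons.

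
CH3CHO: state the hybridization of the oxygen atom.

sp2

The oxygen atom: 1 σ bond and 2 lone pairs, plus one π bond — 3 electron domains, sp2.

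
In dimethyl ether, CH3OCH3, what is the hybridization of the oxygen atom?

Two σ bonds + two lone pairs = steric number 4 → sp3.

sp3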